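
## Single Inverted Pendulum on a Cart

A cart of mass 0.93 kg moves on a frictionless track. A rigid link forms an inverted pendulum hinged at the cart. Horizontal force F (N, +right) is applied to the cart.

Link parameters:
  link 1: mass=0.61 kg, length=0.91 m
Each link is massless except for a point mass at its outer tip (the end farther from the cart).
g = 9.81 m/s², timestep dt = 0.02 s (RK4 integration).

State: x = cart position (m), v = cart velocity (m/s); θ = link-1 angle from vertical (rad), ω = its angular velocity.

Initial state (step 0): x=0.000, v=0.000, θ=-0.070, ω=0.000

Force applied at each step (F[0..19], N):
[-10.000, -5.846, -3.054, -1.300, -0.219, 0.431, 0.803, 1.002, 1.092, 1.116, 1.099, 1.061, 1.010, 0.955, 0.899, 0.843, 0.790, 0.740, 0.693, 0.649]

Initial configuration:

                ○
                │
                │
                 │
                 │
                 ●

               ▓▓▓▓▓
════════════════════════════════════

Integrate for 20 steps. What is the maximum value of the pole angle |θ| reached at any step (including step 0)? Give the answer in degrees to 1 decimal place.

Answer: 4.0°

Derivation:
apply F[0]=-10.000 → step 1: x=-0.002, v=-0.206, θ=-0.068, ω=0.210
apply F[1]=-5.846 → step 2: x=-0.007, v=-0.323, θ=-0.063, ω=0.325
apply F[2]=-3.054 → step 3: x=-0.014, v=-0.381, θ=-0.056, ω=0.376
apply F[3]=-1.300 → step 4: x=-0.022, v=-0.402, θ=-0.048, ω=0.388
apply F[4]=-0.219 → step 5: x=-0.030, v=-0.401, θ=-0.040, ω=0.377
apply F[5]=+0.431 → step 6: x=-0.038, v=-0.387, θ=-0.033, ω=0.354
apply F[6]=+0.803 → step 7: x=-0.046, v=-0.366, θ=-0.026, ω=0.325
apply F[7]=+1.002 → step 8: x=-0.053, v=-0.342, θ=-0.020, ω=0.293
apply F[8]=+1.092 → step 9: x=-0.059, v=-0.316, θ=-0.014, ω=0.261
apply F[9]=+1.116 → step 10: x=-0.065, v=-0.291, θ=-0.010, ω=0.230
apply F[10]=+1.099 → step 11: x=-0.071, v=-0.266, θ=-0.005, ω=0.202
apply F[11]=+1.061 → step 12: x=-0.076, v=-0.243, θ=-0.001, ω=0.176
apply F[12]=+1.010 → step 13: x=-0.081, v=-0.221, θ=0.002, ω=0.152
apply F[13]=+0.955 → step 14: x=-0.085, v=-0.201, θ=0.005, ω=0.130
apply F[14]=+0.899 → step 15: x=-0.089, v=-0.182, θ=0.007, ω=0.111
apply F[15]=+0.843 → step 16: x=-0.092, v=-0.165, θ=0.009, ω=0.094
apply F[16]=+0.790 → step 17: x=-0.095, v=-0.150, θ=0.011, ω=0.079
apply F[17]=+0.740 → step 18: x=-0.098, v=-0.135, θ=0.012, ω=0.066
apply F[18]=+0.693 → step 19: x=-0.101, v=-0.122, θ=0.013, ω=0.054
apply F[19]=+0.649 → step 20: x=-0.103, v=-0.110, θ=0.014, ω=0.044
Max |angle| over trajectory = 0.070 rad = 4.0°.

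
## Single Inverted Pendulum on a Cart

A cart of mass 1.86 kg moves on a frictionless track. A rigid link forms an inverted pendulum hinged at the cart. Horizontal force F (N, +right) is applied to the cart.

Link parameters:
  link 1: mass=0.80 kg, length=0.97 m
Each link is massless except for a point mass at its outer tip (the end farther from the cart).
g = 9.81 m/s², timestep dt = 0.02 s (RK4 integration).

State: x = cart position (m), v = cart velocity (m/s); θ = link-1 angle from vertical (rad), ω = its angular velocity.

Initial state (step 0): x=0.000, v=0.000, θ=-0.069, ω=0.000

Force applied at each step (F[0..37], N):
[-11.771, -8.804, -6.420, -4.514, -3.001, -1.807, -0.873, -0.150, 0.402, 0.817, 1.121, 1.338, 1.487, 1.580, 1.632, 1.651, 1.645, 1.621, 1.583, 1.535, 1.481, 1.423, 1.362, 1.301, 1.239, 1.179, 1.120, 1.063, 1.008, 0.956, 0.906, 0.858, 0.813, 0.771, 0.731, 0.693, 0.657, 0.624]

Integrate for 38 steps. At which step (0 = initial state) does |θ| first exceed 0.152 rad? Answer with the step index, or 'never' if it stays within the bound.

Answer: never

Derivation:
apply F[0]=-11.771 → step 1: x=-0.001, v=-0.121, θ=-0.068, ω=0.110
apply F[1]=-8.804 → step 2: x=-0.005, v=-0.209, θ=-0.065, ω=0.188
apply F[2]=-6.420 → step 3: x=-0.009, v=-0.273, θ=-0.061, ω=0.241
apply F[3]=-4.514 → step 4: x=-0.015, v=-0.317, θ=-0.055, ω=0.274
apply F[4]=-3.001 → step 5: x=-0.022, v=-0.345, θ=-0.050, ω=0.292
apply F[5]=-1.807 → step 6: x=-0.029, v=-0.360, θ=-0.044, ω=0.299
apply F[6]=-0.873 → step 7: x=-0.036, v=-0.366, θ=-0.038, ω=0.296
apply F[7]=-0.150 → step 8: x=-0.043, v=-0.365, θ=-0.032, ω=0.288
apply F[8]=+0.402 → step 9: x=-0.051, v=-0.358, θ=-0.027, ω=0.275
apply F[9]=+0.817 → step 10: x=-0.058, v=-0.347, θ=-0.021, ω=0.259
apply F[10]=+1.121 → step 11: x=-0.065, v=-0.334, θ=-0.016, ω=0.241
apply F[11]=+1.338 → step 12: x=-0.071, v=-0.318, θ=-0.012, ω=0.223
apply F[12]=+1.487 → step 13: x=-0.077, v=-0.301, θ=-0.007, ω=0.203
apply F[13]=+1.580 → step 14: x=-0.083, v=-0.284, θ=-0.003, ω=0.184
apply F[14]=+1.632 → step 15: x=-0.089, v=-0.266, θ=0.000, ω=0.166
apply F[15]=+1.651 → step 16: x=-0.094, v=-0.249, θ=0.003, ω=0.148
apply F[16]=+1.645 → step 17: x=-0.099, v=-0.231, θ=0.006, ω=0.131
apply F[17]=+1.621 → step 18: x=-0.103, v=-0.214, θ=0.008, ω=0.115
apply F[18]=+1.583 → step 19: x=-0.107, v=-0.198, θ=0.011, ω=0.100
apply F[19]=+1.535 → step 20: x=-0.111, v=-0.183, θ=0.013, ω=0.087
apply F[20]=+1.481 → step 21: x=-0.114, v=-0.168, θ=0.014, ω=0.074
apply F[21]=+1.423 → step 22: x=-0.118, v=-0.154, θ=0.015, ω=0.063
apply F[22]=+1.362 → step 23: x=-0.121, v=-0.141, θ=0.017, ω=0.052
apply F[23]=+1.301 → step 24: x=-0.123, v=-0.128, θ=0.018, ω=0.043
apply F[24]=+1.239 → step 25: x=-0.126, v=-0.116, θ=0.018, ω=0.034
apply F[25]=+1.179 → step 26: x=-0.128, v=-0.105, θ=0.019, ω=0.027
apply F[26]=+1.120 → step 27: x=-0.130, v=-0.095, θ=0.019, ω=0.020
apply F[27]=+1.063 → step 28: x=-0.132, v=-0.085, θ=0.020, ω=0.014
apply F[28]=+1.008 → step 29: x=-0.133, v=-0.076, θ=0.020, ω=0.008
apply F[29]=+0.956 → step 30: x=-0.135, v=-0.067, θ=0.020, ω=0.003
apply F[30]=+0.906 → step 31: x=-0.136, v=-0.059, θ=0.020, ω=-0.001
apply F[31]=+0.858 → step 32: x=-0.137, v=-0.052, θ=0.020, ω=-0.005
apply F[32]=+0.813 → step 33: x=-0.138, v=-0.044, θ=0.020, ω=-0.008
apply F[33]=+0.771 → step 34: x=-0.139, v=-0.038, θ=0.020, ω=-0.011
apply F[34]=+0.731 → step 35: x=-0.140, v=-0.032, θ=0.020, ω=-0.013
apply F[35]=+0.693 → step 36: x=-0.140, v=-0.026, θ=0.019, ω=-0.015
apply F[36]=+0.657 → step 37: x=-0.141, v=-0.020, θ=0.019, ω=-0.017
apply F[37]=+0.624 → step 38: x=-0.141, v=-0.015, θ=0.019, ω=-0.018
max |θ| = 0.069 ≤ 0.152 over all 39 states.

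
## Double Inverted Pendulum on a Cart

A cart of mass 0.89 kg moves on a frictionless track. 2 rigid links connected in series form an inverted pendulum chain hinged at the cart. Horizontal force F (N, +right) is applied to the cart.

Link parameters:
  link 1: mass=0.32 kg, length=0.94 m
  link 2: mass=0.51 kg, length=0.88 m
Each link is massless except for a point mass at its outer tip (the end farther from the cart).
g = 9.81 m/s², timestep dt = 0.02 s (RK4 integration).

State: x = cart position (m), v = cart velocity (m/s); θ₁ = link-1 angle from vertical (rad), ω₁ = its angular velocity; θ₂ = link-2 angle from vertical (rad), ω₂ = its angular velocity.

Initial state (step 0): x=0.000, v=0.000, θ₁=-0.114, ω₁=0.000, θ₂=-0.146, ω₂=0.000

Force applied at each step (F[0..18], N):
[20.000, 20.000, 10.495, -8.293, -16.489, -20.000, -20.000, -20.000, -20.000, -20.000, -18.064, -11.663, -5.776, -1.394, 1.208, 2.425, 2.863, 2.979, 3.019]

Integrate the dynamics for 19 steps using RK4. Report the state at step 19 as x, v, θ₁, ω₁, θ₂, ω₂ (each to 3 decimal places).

Answer: x=-0.273, v=-1.637, θ₁=-0.023, ω₁=0.798, θ₂=-0.045, ω₂=0.489

Derivation:
apply F[0]=+20.000 → step 1: x=0.005, v=0.464, θ₁=-0.119, ω₁=-0.508, θ₂=-0.146, ω₂=-0.012
apply F[1]=+20.000 → step 2: x=0.019, v=0.928, θ₁=-0.134, ω₁=-1.019, θ₂=-0.146, ω₂=-0.020
apply F[2]=+10.495 → step 3: x=0.040, v=1.182, θ₁=-0.158, ω₁=-1.316, θ₂=-0.147, ω₂=-0.021
apply F[3]=-8.293 → step 4: x=0.062, v=1.026, θ₁=-0.183, ω₁=-1.195, θ₂=-0.147, ω₂=-0.008
apply F[4]=-16.489 → step 5: x=0.079, v=0.697, θ₁=-0.204, ω₁=-0.911, θ₂=-0.147, ω₂=0.025
apply F[5]=-20.000 → step 6: x=0.089, v=0.299, θ₁=-0.219, ω₁=-0.570, θ₂=-0.146, ω₂=0.075
apply F[6]=-20.000 → step 7: x=0.091, v=-0.094, θ₁=-0.227, ω₁=-0.244, θ₂=-0.144, ω₂=0.138
apply F[7]=-20.000 → step 8: x=0.085, v=-0.485, θ₁=-0.228, ω₁=0.074, θ₂=-0.141, ω₂=0.207
apply F[8]=-20.000 → step 9: x=0.072, v=-0.877, θ₁=-0.224, ω₁=0.393, θ₂=-0.136, ω₂=0.279
apply F[9]=-20.000 → step 10: x=0.050, v=-1.272, θ₁=-0.213, ω₁=0.720, θ₂=-0.129, ω₂=0.346
apply F[10]=-18.064 → step 11: x=0.021, v=-1.632, θ₁=-0.195, ω₁=1.019, θ₂=-0.122, ω₂=0.403
apply F[11]=-11.663 → step 12: x=-0.014, v=-1.858, θ₁=-0.173, ω₁=1.194, θ₂=-0.113, ω₂=0.444
apply F[12]=-5.776 → step 13: x=-0.052, v=-1.961, θ₁=-0.149, ω₁=1.253, θ₂=-0.104, ω₂=0.472
apply F[13]=-1.394 → step 14: x=-0.091, v=-1.972, θ₁=-0.124, ω₁=1.226, θ₂=-0.095, ω₂=0.490
apply F[14]=+1.208 → step 15: x=-0.130, v=-1.928, θ₁=-0.100, ω₁=1.150, θ₂=-0.085, ω₂=0.500
apply F[15]=+2.425 → step 16: x=-0.168, v=-1.860, θ₁=-0.078, ω₁=1.057, θ₂=-0.075, ω₂=0.505
apply F[16]=+2.863 → step 17: x=-0.205, v=-1.785, θ₁=-0.058, ω₁=0.963, θ₂=-0.065, ω₂=0.504
apply F[17]=+2.979 → step 18: x=-0.240, v=-1.710, θ₁=-0.040, ω₁=0.877, θ₂=-0.054, ω₂=0.498
apply F[18]=+3.019 → step 19: x=-0.273, v=-1.637, θ₁=-0.023, ω₁=0.798, θ₂=-0.045, ω₂=0.489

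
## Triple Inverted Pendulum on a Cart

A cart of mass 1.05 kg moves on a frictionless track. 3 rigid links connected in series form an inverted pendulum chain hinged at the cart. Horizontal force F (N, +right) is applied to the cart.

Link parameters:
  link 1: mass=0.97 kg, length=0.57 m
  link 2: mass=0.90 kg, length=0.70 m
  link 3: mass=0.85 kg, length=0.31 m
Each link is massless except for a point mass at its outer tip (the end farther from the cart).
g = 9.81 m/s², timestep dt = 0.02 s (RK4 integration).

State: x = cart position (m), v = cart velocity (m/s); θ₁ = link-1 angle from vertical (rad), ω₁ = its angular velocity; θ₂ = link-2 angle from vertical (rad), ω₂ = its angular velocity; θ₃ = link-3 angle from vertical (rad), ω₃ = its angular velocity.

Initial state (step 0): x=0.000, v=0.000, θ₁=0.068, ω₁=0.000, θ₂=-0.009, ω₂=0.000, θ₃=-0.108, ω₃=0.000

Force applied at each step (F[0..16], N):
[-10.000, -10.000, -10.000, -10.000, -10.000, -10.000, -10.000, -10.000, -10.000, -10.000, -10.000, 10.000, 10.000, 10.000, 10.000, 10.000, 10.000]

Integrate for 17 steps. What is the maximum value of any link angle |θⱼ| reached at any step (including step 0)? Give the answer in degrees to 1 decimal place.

Answer: 68.2°

Derivation:
apply F[0]=-10.000 → step 1: x=-0.002, v=-0.222, θ₁=0.073, ω₁=0.456, θ₂=-0.009, ω₂=-0.032, θ₃=-0.109, ω₃=-0.109
apply F[1]=-10.000 → step 2: x=-0.009, v=-0.447, θ₁=0.086, ω₁=0.923, θ₂=-0.010, ω₂=-0.069, θ₃=-0.112, ω₃=-0.215
apply F[2]=-10.000 → step 3: x=-0.020, v=-0.676, θ₁=0.110, ω₁=1.408, θ₂=-0.012, ω₂=-0.114, θ₃=-0.118, ω₃=-0.313
apply F[3]=-10.000 → step 4: x=-0.036, v=-0.908, θ₁=0.143, ω₁=1.910, θ₂=-0.015, ω₂=-0.167, θ₃=-0.125, ω₃=-0.398
apply F[4]=-10.000 → step 5: x=-0.056, v=-1.138, θ₁=0.186, ω₁=2.417, θ₂=-0.019, ω₂=-0.221, θ₃=-0.133, ω₃=-0.463
apply F[5]=-10.000 → step 6: x=-0.081, v=-1.359, θ₁=0.239, ω₁=2.909, θ₂=-0.024, ω₂=-0.265, θ₃=-0.143, ω₃=-0.504
apply F[6]=-10.000 → step 7: x=-0.111, v=-1.562, θ₁=0.302, ω₁=3.359, θ₂=-0.029, ω₂=-0.283, θ₃=-0.153, ω₃=-0.517
apply F[7]=-10.000 → step 8: x=-0.144, v=-1.739, θ₁=0.373, ω₁=3.749, θ₂=-0.035, ω₂=-0.264, θ₃=-0.164, ω₃=-0.505
apply F[8]=-10.000 → step 9: x=-0.180, v=-1.887, θ₁=0.452, ω₁=4.073, θ₂=-0.040, ω₂=-0.199, θ₃=-0.173, ω₃=-0.475
apply F[9]=-10.000 → step 10: x=-0.219, v=-2.006, θ₁=0.536, ω₁=4.339, θ₂=-0.042, ω₂=-0.089, θ₃=-0.183, ω₃=-0.432
apply F[10]=-10.000 → step 11: x=-0.260, v=-2.098, θ₁=0.625, ω₁=4.560, θ₂=-0.043, ω₂=0.062, θ₃=-0.191, ω₃=-0.381
apply F[11]=+10.000 → step 12: x=-0.300, v=-1.928, θ₁=0.716, ω₁=4.559, θ₂=-0.042, ω₂=0.031, θ₃=-0.198, ω₃=-0.390
apply F[12]=+10.000 → step 13: x=-0.337, v=-1.757, θ₁=0.807, ω₁=4.596, θ₂=-0.042, ω₂=0.001, θ₃=-0.206, ω₃=-0.398
apply F[13]=+10.000 → step 14: x=-0.371, v=-1.582, θ₁=0.900, ω₁=4.665, θ₂=-0.042, ω₂=-0.023, θ₃=-0.214, ω₃=-0.403
apply F[14]=+10.000 → step 15: x=-0.400, v=-1.400, θ₁=0.994, ω₁=4.763, θ₂=-0.042, ω₂=-0.036, θ₃=-0.222, ω₃=-0.405
apply F[15]=+10.000 → step 16: x=-0.427, v=-1.208, θ₁=1.091, ω₁=4.890, θ₂=-0.043, ω₂=-0.034, θ₃=-0.230, ω₃=-0.404
apply F[16]=+10.000 → step 17: x=-0.449, v=-1.005, θ₁=1.190, ω₁=5.047, θ₂=-0.044, ω₂=-0.014, θ₃=-0.239, ω₃=-0.402
Max |angle| over trajectory = 1.190 rad = 68.2°.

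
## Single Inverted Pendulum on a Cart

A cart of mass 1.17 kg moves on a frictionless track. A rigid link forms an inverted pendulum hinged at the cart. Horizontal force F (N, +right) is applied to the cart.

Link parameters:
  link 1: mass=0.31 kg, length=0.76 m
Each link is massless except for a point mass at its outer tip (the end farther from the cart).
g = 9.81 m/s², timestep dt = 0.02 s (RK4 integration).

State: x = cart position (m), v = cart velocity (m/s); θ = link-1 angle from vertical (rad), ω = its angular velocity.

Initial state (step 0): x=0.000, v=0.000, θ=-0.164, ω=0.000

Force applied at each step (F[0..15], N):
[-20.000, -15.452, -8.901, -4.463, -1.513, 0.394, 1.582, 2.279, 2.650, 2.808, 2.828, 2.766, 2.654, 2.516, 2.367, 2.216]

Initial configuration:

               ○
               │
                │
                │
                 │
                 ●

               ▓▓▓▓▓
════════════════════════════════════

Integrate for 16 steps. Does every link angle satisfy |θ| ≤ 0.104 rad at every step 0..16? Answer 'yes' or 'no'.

Answer: no

Derivation:
apply F[0]=-20.000 → step 1: x=-0.003, v=-0.331, θ=-0.160, ω=0.388
apply F[1]=-15.452 → step 2: x=-0.012, v=-0.586, θ=-0.149, ω=0.680
apply F[2]=-8.901 → step 3: x=-0.026, v=-0.730, θ=-0.134, ω=0.831
apply F[3]=-4.463 → step 4: x=-0.041, v=-0.800, θ=-0.117, ω=0.890
apply F[4]=-1.513 → step 5: x=-0.057, v=-0.821, θ=-0.099, ω=0.889
apply F[5]=+0.394 → step 6: x=-0.073, v=-0.810, θ=-0.082, ω=0.851
apply F[6]=+1.582 → step 7: x=-0.089, v=-0.779, θ=-0.066, ω=0.792
apply F[7]=+2.279 → step 8: x=-0.105, v=-0.737, θ=-0.050, ω=0.722
apply F[8]=+2.650 → step 9: x=-0.119, v=-0.690, θ=-0.037, ω=0.648
apply F[9]=+2.808 → step 10: x=-0.132, v=-0.640, θ=-0.024, ω=0.575
apply F[10]=+2.828 → step 11: x=-0.144, v=-0.591, θ=-0.014, ω=0.506
apply F[11]=+2.766 → step 12: x=-0.156, v=-0.543, θ=-0.004, ω=0.441
apply F[12]=+2.654 → step 13: x=-0.166, v=-0.498, θ=0.004, ω=0.381
apply F[13]=+2.516 → step 14: x=-0.176, v=-0.455, θ=0.011, ω=0.327
apply F[14]=+2.367 → step 15: x=-0.184, v=-0.416, θ=0.017, ω=0.278
apply F[15]=+2.216 → step 16: x=-0.192, v=-0.379, θ=0.022, ω=0.235
Max |angle| over trajectory = 0.164 rad; bound = 0.104 → exceeded.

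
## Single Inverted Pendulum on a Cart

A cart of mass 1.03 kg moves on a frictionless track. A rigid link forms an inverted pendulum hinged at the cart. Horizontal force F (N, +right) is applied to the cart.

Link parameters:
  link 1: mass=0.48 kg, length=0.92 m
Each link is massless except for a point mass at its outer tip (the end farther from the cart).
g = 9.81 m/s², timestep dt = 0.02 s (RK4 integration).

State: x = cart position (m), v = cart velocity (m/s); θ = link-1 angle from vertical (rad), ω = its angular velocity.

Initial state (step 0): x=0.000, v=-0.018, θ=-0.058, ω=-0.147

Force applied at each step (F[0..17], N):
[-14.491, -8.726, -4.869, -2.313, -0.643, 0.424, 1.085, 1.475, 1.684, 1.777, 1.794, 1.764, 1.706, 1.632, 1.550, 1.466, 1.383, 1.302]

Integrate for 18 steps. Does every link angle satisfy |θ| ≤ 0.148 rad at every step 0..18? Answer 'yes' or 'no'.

apply F[0]=-14.491 → step 1: x=-0.003, v=-0.294, θ=-0.058, ω=0.140
apply F[1]=-8.726 → step 2: x=-0.011, v=-0.458, θ=-0.054, ω=0.306
apply F[2]=-4.869 → step 3: x=-0.021, v=-0.548, θ=-0.047, ω=0.393
apply F[3]=-2.313 → step 4: x=-0.032, v=-0.589, θ=-0.038, ω=0.428
apply F[4]=-0.643 → step 5: x=-0.044, v=-0.598, θ=-0.030, ω=0.431
apply F[5]=+0.424 → step 6: x=-0.056, v=-0.588, θ=-0.021, ω=0.414
apply F[6]=+1.085 → step 7: x=-0.067, v=-0.565, θ=-0.013, ω=0.386
apply F[7]=+1.475 → step 8: x=-0.078, v=-0.535, θ=-0.006, ω=0.352
apply F[8]=+1.684 → step 9: x=-0.089, v=-0.502, θ=0.001, ω=0.315
apply F[9]=+1.777 → step 10: x=-0.098, v=-0.468, θ=0.007, ω=0.279
apply F[10]=+1.794 → step 11: x=-0.107, v=-0.434, θ=0.012, ω=0.244
apply F[11]=+1.764 → step 12: x=-0.116, v=-0.401, θ=0.016, ω=0.211
apply F[12]=+1.706 → step 13: x=-0.123, v=-0.370, θ=0.020, ω=0.181
apply F[13]=+1.632 → step 14: x=-0.131, v=-0.340, θ=0.024, ω=0.153
apply F[14]=+1.550 → step 15: x=-0.137, v=-0.312, θ=0.026, ω=0.128
apply F[15]=+1.466 → step 16: x=-0.143, v=-0.286, θ=0.029, ω=0.106
apply F[16]=+1.383 → step 17: x=-0.149, v=-0.262, θ=0.031, ω=0.086
apply F[17]=+1.302 → step 18: x=-0.154, v=-0.240, θ=0.032, ω=0.069
Max |angle| over trajectory = 0.058 rad; bound = 0.148 → within bound.

Answer: yes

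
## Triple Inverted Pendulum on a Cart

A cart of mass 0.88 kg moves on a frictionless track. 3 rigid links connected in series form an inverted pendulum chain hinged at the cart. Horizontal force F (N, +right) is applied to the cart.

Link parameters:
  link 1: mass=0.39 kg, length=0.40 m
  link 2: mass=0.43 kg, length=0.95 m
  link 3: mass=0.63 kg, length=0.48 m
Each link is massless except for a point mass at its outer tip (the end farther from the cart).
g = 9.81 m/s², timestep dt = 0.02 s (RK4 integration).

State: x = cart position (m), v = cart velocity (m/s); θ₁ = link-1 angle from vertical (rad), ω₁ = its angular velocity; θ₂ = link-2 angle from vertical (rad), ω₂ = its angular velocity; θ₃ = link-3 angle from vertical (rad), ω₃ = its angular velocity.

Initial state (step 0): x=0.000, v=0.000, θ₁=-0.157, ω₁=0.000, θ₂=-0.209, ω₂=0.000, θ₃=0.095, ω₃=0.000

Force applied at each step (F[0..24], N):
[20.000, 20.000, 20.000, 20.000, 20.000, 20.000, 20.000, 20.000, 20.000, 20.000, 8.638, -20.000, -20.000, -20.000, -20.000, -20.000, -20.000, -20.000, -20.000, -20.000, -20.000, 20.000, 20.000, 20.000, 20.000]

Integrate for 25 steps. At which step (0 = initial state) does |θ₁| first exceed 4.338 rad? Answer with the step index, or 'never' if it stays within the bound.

apply F[0]=+20.000 → step 1: x=0.005, v=0.482, θ₁=-0.169, ω₁=-1.235, θ₂=-0.210, ω₂=-0.063, θ₃=0.097, ω₃=0.152
apply F[1]=+20.000 → step 2: x=0.019, v=0.957, θ₁=-0.206, ω₁=-2.481, θ₂=-0.211, ω₂=-0.100, θ₃=0.101, ω₃=0.256
apply F[2]=+20.000 → step 3: x=0.043, v=1.413, θ₁=-0.268, ω₁=-3.703, θ₂=-0.213, ω₂=-0.103, θ₃=0.106, ω₃=0.265
apply F[3]=+20.000 → step 4: x=0.075, v=1.829, θ₁=-0.354, ω₁=-4.791, θ₂=-0.215, ω₂=-0.100, θ₃=0.110, ω₃=0.146
apply F[4]=+20.000 → step 5: x=0.116, v=2.186, θ₁=-0.458, ω₁=-5.623, θ₂=-0.218, ω₂=-0.144, θ₃=0.111, ω₃=-0.086
apply F[5]=+20.000 → step 6: x=0.163, v=2.484, θ₁=-0.577, ω₁=-6.160, θ₂=-0.222, ω₂=-0.282, θ₃=0.107, ω₃=-0.380
apply F[6]=+20.000 → step 7: x=0.215, v=2.735, θ₁=-0.703, ω₁=-6.460, θ₂=-0.230, ω₂=-0.521, θ₃=0.096, ω₃=-0.681
apply F[7]=+20.000 → step 8: x=0.272, v=2.957, θ₁=-0.834, ω₁=-6.606, θ₂=-0.243, ω₂=-0.844, θ₃=0.080, ω₃=-0.962
apply F[8]=+20.000 → step 9: x=0.333, v=3.158, θ₁=-0.967, ω₁=-6.658, θ₂=-0.264, ω₂=-1.231, θ₃=0.058, ω₃=-1.219
apply F[9]=+20.000 → step 10: x=0.398, v=3.346, θ₁=-1.100, ω₁=-6.645, θ₂=-0.293, ω₂=-1.667, θ₃=0.031, ω₃=-1.454
apply F[10]=+8.638 → step 11: x=0.465, v=3.356, θ₁=-1.232, ω₁=-6.608, θ₂=-0.329, ω₂=-1.980, θ₃=0.000, ω₃=-1.614
apply F[11]=-20.000 → step 12: x=0.528, v=2.938, θ₁=-1.366, ω₁=-6.748, θ₂=-0.368, ω₂=-1.898, θ₃=-0.032, ω₃=-1.630
apply F[12]=-20.000 → step 13: x=0.582, v=2.508, θ₁=-1.503, ω₁=-7.009, θ₂=-0.405, ω₂=-1.835, θ₃=-0.065, ω₃=-1.653
apply F[13]=-20.000 → step 14: x=0.628, v=2.059, θ₁=-1.647, ω₁=-7.389, θ₂=-0.442, ω₂=-1.807, θ₃=-0.098, ω₃=-1.684
apply F[14]=-20.000 → step 15: x=0.665, v=1.585, θ₁=-1.800, ω₁=-7.901, θ₂=-0.478, ω₂=-1.836, θ₃=-0.132, ω₃=-1.725
apply F[15]=-20.000 → step 16: x=0.691, v=1.075, θ₁=-1.964, ω₁=-8.573, θ₂=-0.516, ω₂=-1.952, θ₃=-0.167, ω₃=-1.773
apply F[16]=-20.000 → step 17: x=0.707, v=0.522, θ₁=-2.144, ω₁=-9.457, θ₂=-0.557, ω₂=-2.197, θ₃=-0.203, ω₃=-1.823
apply F[17]=-20.000 → step 18: x=0.712, v=-0.086, θ₁=-2.344, ω₁=-10.640, θ₂=-0.605, ω₂=-2.646, θ₃=-0.240, ω₃=-1.862
apply F[18]=-20.000 → step 19: x=0.703, v=-0.755, θ₁=-2.572, ω₁=-12.255, θ₂=-0.665, ω₂=-3.427, θ₃=-0.278, ω₃=-1.858
apply F[19]=-20.000 → step 20: x=0.681, v=-1.460, θ₁=-2.838, ω₁=-14.439, θ₂=-0.746, ω₂=-4.759, θ₃=-0.314, ω₃=-1.728
apply F[20]=-20.000 → step 21: x=0.646, v=-2.058, θ₁=-3.153, ω₁=-16.998, θ₂=-0.861, ω₂=-6.890, θ₃=-0.345, ω₃=-1.292
apply F[21]=+20.000 → step 22: x=0.611, v=-1.408, θ₁=-3.487, ω₁=-16.087, θ₂=-1.020, ω₂=-8.895, θ₃=-0.365, ω₃=-0.851
apply F[22]=+20.000 → step 23: x=0.590, v=-0.686, θ₁=-3.787, ω₁=-13.766, θ₂=-1.207, ω₂=-9.606, θ₃=-0.385, ω₃=-1.324
apply F[23]=+20.000 → step 24: x=0.582, v=-0.159, θ₁=-4.037, ω₁=-11.335, θ₂=-1.399, ω₂=-9.475, θ₃=-0.424, ω₃=-2.672
apply F[24]=+20.000 → step 25: x=0.582, v=0.182, θ₁=-4.242, ω₁=-9.173, θ₂=-1.584, ω₂=-8.989, θ₃=-0.495, ω₃=-4.448
max |θ₁| = 4.242 ≤ 4.338 over all 26 states.

Answer: never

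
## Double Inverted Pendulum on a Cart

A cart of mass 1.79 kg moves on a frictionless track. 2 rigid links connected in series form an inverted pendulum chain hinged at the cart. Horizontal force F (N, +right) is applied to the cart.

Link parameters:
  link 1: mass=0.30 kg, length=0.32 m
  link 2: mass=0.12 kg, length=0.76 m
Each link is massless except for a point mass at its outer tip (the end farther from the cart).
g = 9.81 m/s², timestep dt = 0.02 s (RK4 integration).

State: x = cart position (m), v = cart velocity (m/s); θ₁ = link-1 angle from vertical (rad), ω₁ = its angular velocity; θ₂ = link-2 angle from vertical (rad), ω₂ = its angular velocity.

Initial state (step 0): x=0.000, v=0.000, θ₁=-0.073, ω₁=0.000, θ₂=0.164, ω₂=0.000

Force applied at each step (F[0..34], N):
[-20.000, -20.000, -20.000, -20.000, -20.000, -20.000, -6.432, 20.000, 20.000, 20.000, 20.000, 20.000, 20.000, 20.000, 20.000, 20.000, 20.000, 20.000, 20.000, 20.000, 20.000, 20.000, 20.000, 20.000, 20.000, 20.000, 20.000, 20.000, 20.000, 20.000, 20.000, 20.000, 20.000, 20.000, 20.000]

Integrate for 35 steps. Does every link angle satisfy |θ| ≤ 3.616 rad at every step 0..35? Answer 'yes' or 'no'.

Answer: yes

Derivation:
apply F[0]=-20.000 → step 1: x=-0.002, v=-0.220, θ₁=-0.067, ω₁=0.584, θ₂=0.165, ω₂=0.089
apply F[1]=-20.000 → step 2: x=-0.009, v=-0.441, θ₁=-0.050, ω₁=1.182, θ₂=0.167, ω₂=0.171
apply F[2]=-20.000 → step 3: x=-0.020, v=-0.663, θ₁=-0.020, ω₁=1.806, θ₂=0.172, ω₂=0.241
apply F[3]=-20.000 → step 4: x=-0.035, v=-0.886, θ₁=0.023, ω₁=2.470, θ₂=0.177, ω₂=0.293
apply F[4]=-20.000 → step 5: x=-0.055, v=-1.111, θ₁=0.079, ω₁=3.181, θ₂=0.183, ω₂=0.325
apply F[5]=-20.000 → step 6: x=-0.080, v=-1.337, θ₁=0.151, ω₁=3.943, θ₂=0.190, ω₂=0.337
apply F[6]=-6.432 → step 7: x=-0.107, v=-1.412, θ₁=0.233, ω₁=4.289, θ₂=0.197, ω₂=0.338
apply F[7]=+20.000 → step 8: x=-0.133, v=-1.197, θ₁=0.314, ω₁=3.823, θ₂=0.203, ω₂=0.318
apply F[8]=+20.000 → step 9: x=-0.155, v=-0.987, θ₁=0.386, ω₁=3.449, θ₂=0.209, ω₂=0.273
apply F[9]=+20.000 → step 10: x=-0.173, v=-0.782, θ₁=0.452, ω₁=3.161, θ₂=0.214, ω₂=0.201
apply F[10]=+20.000 → step 11: x=-0.186, v=-0.581, θ₁=0.513, ω₁=2.952, θ₂=0.217, ω₂=0.102
apply F[11]=+20.000 → step 12: x=-0.196, v=-0.383, θ₁=0.571, ω₁=2.817, θ₂=0.218, ω₂=-0.020
apply F[12]=+20.000 → step 13: x=-0.202, v=-0.187, θ₁=0.626, ω₁=2.749, θ₂=0.216, ω₂=-0.165
apply F[13]=+20.000 → step 14: x=-0.204, v=0.007, θ₁=0.681, ω₁=2.742, θ₂=0.211, ω₂=-0.330
apply F[14]=+20.000 → step 15: x=-0.202, v=0.199, θ₁=0.736, ω₁=2.793, θ₂=0.203, ω₂=-0.511
apply F[15]=+20.000 → step 16: x=-0.196, v=0.390, θ₁=0.793, ω₁=2.895, θ₂=0.191, ω₂=-0.708
apply F[16]=+20.000 → step 17: x=-0.186, v=0.581, θ₁=0.853, ω₁=3.045, θ₂=0.174, ω₂=-0.914
apply F[17]=+20.000 → step 18: x=-0.172, v=0.773, θ₁=0.915, ω₁=3.239, θ₂=0.154, ω₂=-1.127
apply F[18]=+20.000 → step 19: x=-0.155, v=0.965, θ₁=0.982, ω₁=3.471, θ₂=0.129, ω₂=-1.341
apply F[19]=+20.000 → step 20: x=-0.134, v=1.160, θ₁=1.054, ω₁=3.739, θ₂=0.100, ω₂=-1.550
apply F[20]=+20.000 → step 21: x=-0.109, v=1.357, θ₁=1.132, ω₁=4.040, θ₂=0.067, ω₂=-1.746
apply F[21]=+20.000 → step 22: x=-0.079, v=1.558, θ₁=1.216, ω₁=4.374, θ₂=0.031, ω₂=-1.923
apply F[22]=+20.000 → step 23: x=-0.046, v=1.762, θ₁=1.307, ω₁=4.744, θ₂=-0.009, ω₂=-2.072
apply F[23]=+20.000 → step 24: x=-0.009, v=1.971, θ₁=1.406, ω₁=5.157, θ₂=-0.052, ω₂=-2.184
apply F[24]=+20.000 → step 25: x=0.033, v=2.187, θ₁=1.514, ω₁=5.627, θ₂=-0.096, ω₂=-2.248
apply F[25]=+20.000 → step 26: x=0.079, v=2.410, θ₁=1.632, ω₁=6.172, θ₂=-0.141, ω₂=-2.252
apply F[26]=+20.000 → step 27: x=0.129, v=2.643, θ₁=1.762, ω₁=6.822, θ₂=-0.186, ω₂=-2.179
apply F[27]=+20.000 → step 28: x=0.184, v=2.890, θ₁=1.906, ω₁=7.613, θ₂=-0.228, ω₂=-2.010
apply F[28]=+20.000 → step 29: x=0.245, v=3.155, θ₁=2.067, ω₁=8.589, θ₂=-0.266, ω₂=-1.726
apply F[29]=+20.000 → step 30: x=0.311, v=3.445, θ₁=2.251, ω₁=9.789, θ₂=-0.296, ω₂=-1.323
apply F[30]=+20.000 → step 31: x=0.383, v=3.762, θ₁=2.460, ω₁=11.197, θ₂=-0.318, ω₂=-0.851
apply F[31]=+20.000 → step 32: x=0.461, v=4.094, θ₁=2.699, ω₁=12.639, θ₂=-0.331, ω₂=-0.482
apply F[32]=+20.000 → step 33: x=0.546, v=4.403, θ₁=2.963, ω₁=13.699, θ₂=-0.340, ω₂=-0.545
apply F[33]=+20.000 → step 34: x=0.637, v=4.639, θ₁=3.242, ω₁=13.975, θ₂=-0.357, ω₂=-1.305
apply F[34]=+20.000 → step 35: x=0.731, v=4.793, θ₁=3.518, ω₁=13.600, θ₂=-0.396, ω₂=-2.635
Max |angle| over trajectory = 3.518 rad; bound = 3.616 → within bound.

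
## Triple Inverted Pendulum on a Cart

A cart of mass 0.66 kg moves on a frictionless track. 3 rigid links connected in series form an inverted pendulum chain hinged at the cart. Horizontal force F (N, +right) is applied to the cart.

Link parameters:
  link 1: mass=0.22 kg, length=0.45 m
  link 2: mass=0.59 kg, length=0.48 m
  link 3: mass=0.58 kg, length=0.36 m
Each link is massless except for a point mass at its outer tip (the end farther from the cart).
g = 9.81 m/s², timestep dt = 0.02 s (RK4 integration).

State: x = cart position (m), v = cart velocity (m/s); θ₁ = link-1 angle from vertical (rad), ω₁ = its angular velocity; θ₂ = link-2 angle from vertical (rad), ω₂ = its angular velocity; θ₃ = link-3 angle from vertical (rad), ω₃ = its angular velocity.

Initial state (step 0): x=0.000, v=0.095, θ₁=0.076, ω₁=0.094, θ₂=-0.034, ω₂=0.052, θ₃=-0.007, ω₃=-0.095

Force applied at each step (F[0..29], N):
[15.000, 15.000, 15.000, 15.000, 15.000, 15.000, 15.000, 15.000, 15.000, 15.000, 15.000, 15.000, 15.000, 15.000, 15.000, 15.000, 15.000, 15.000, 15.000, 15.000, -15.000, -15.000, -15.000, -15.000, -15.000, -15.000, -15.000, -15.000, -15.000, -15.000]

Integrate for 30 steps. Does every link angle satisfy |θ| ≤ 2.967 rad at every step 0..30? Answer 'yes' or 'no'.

apply F[0]=+15.000 → step 1: x=0.006, v=0.516, θ₁=0.072, ω₁=-0.534, θ₂=-0.036, ω₂=-0.265, θ₃=-0.009, ω₃=-0.064
apply F[1]=+15.000 → step 2: x=0.021, v=0.943, θ₁=0.054, ω₁=-1.206, θ₂=-0.044, ω₂=-0.555, θ₃=-0.010, ω₃=-0.030
apply F[2]=+15.000 → step 3: x=0.044, v=1.383, θ₁=0.023, ω₁=-1.974, θ₂=-0.058, ω₂=-0.784, θ₃=-0.010, ω₃=0.010
apply F[3]=+15.000 → step 4: x=0.076, v=1.837, θ₁=-0.026, ω₁=-2.877, θ₂=-0.075, ω₂=-0.917, θ₃=-0.009, ω₃=0.051
apply F[4]=+15.000 → step 5: x=0.117, v=2.297, θ₁=-0.093, ω₁=-3.901, θ₂=-0.094, ω₂=-0.951, θ₃=-0.008, ω₃=0.073
apply F[5]=+15.000 → step 6: x=0.168, v=2.736, θ₁=-0.181, ω₁=-4.901, θ₂=-0.113, ω₂=-0.970, θ₃=-0.007, ω₃=0.047
apply F[6]=+15.000 → step 7: x=0.226, v=3.118, θ₁=-0.287, ω₁=-5.631, θ₂=-0.134, ω₂=-1.153, θ₃=-0.006, ω₃=-0.048
apply F[7]=+15.000 → step 8: x=0.292, v=3.432, θ₁=-0.404, ω₁=-5.977, θ₂=-0.161, ω₂=-1.612, θ₃=-0.009, ω₃=-0.198
apply F[8]=+15.000 → step 9: x=0.363, v=3.693, θ₁=-0.524, ω₁=-6.019, θ₂=-0.200, ω₂=-2.304, θ₃=-0.015, ω₃=-0.384
apply F[9]=+15.000 → step 10: x=0.440, v=3.917, θ₁=-0.643, ω₁=-5.862, θ₂=-0.254, ω₂=-3.140, θ₃=-0.024, ω₃=-0.606
apply F[10]=+15.000 → step 11: x=0.520, v=4.110, θ₁=-0.758, ω₁=-5.551, θ₂=-0.326, ω₂=-4.056, θ₃=-0.039, ω₃=-0.878
apply F[11]=+15.000 → step 12: x=0.604, v=4.273, θ₁=-0.865, ω₁=-5.097, θ₂=-0.417, ω₂=-5.007, θ₃=-0.060, ω₃=-1.228
apply F[12]=+15.000 → step 13: x=0.691, v=4.399, θ₁=-0.961, ω₁=-4.501, θ₂=-0.526, ω₂=-5.952, θ₃=-0.089, ω₃=-1.695
apply F[13]=+15.000 → step 14: x=0.779, v=4.480, θ₁=-1.044, ω₁=-3.785, θ₂=-0.654, ω₂=-6.843, θ₃=-0.129, ω₃=-2.330
apply F[14]=+15.000 → step 15: x=0.869, v=4.503, θ₁=-1.112, ω₁=-3.016, θ₂=-0.799, ω₂=-7.602, θ₃=-0.184, ω₃=-3.190
apply F[15]=+15.000 → step 16: x=0.959, v=4.456, θ₁=-1.165, ω₁=-2.350, θ₂=-0.957, ω₂=-8.098, θ₃=-0.258, ω₃=-4.316
apply F[16]=+15.000 → step 17: x=1.047, v=4.350, θ₁=-1.208, ω₁=-2.021, θ₂=-1.120, ω₂=-8.155, θ₃=-0.358, ω₃=-5.679
apply F[17]=+15.000 → step 18: x=1.133, v=4.222, θ₁=-1.249, ω₁=-2.211, θ₂=-1.279, ω₂=-7.661, θ₃=-0.486, ω₃=-7.141
apply F[18]=+15.000 → step 19: x=1.216, v=4.109, θ₁=-1.300, ω₁=-2.885, θ₂=-1.423, ω₂=-6.678, θ₃=-0.643, ω₃=-8.536
apply F[19]=+15.000 → step 20: x=1.297, v=4.008, θ₁=-1.367, ω₁=-3.862, θ₂=-1.544, ω₂=-5.361, θ₃=-0.827, ω₃=-9.795
apply F[20]=-15.000 → step 21: x=1.373, v=3.508, θ₁=-1.449, ω₁=-4.329, θ₂=-1.645, ω₂=-4.749, θ₃=-1.026, ω₃=-10.132
apply F[21]=-15.000 → step 22: x=1.437, v=2.977, θ₁=-1.541, ω₁=-4.931, θ₂=-1.734, ω₂=-4.134, θ₃=-1.232, ω₃=-10.458
apply F[22]=-15.000 → step 23: x=1.491, v=2.393, θ₁=-1.647, ω₁=-5.686, θ₂=-1.811, ω₂=-3.530, θ₃=-1.444, ω₃=-10.774
apply F[23]=-15.000 → step 24: x=1.533, v=1.722, θ₁=-1.770, ω₁=-6.612, θ₂=-1.876, ω₂=-2.992, θ₃=-1.663, ω₃=-11.056
apply F[24]=-15.000 → step 25: x=1.559, v=0.924, θ₁=-1.912, ω₁=-7.690, θ₂=-1.932, ω₂=-2.672, θ₃=-1.886, ω₃=-11.229
apply F[25]=-15.000 → step 26: x=1.569, v=-0.028, θ₁=-2.078, ω₁=-8.808, θ₂=-1.986, ω₂=-2.869, θ₃=-2.110, ω₃=-11.147
apply F[26]=-15.000 → step 27: x=1.557, v=-1.115, θ₁=-2.263, ω₁=-9.732, θ₂=-2.053, ω₂=-3.967, θ₃=-2.329, ω₃=-10.651
apply F[27]=-15.000 → step 28: x=1.523, v=-2.278, θ₁=-2.464, ω₁=-10.170, θ₂=-2.153, ω₂=-6.235, θ₃=-2.533, ω₃=-9.655
apply F[28]=-15.000 → step 29: x=1.466, v=-3.470, θ₁=-2.664, ω₁=-9.738, θ₂=-2.311, ω₂=-9.848, θ₃=-2.711, ω₃=-8.086
apply F[29]=-15.000 → step 30: x=1.384, v=-4.737, θ₁=-2.843, ω₁=-7.835, θ₂=-2.558, ω₂=-15.236, θ₃=-2.851, ω₃=-5.741
Max |angle| over trajectory = 2.851 rad; bound = 2.967 → within bound.

Answer: yes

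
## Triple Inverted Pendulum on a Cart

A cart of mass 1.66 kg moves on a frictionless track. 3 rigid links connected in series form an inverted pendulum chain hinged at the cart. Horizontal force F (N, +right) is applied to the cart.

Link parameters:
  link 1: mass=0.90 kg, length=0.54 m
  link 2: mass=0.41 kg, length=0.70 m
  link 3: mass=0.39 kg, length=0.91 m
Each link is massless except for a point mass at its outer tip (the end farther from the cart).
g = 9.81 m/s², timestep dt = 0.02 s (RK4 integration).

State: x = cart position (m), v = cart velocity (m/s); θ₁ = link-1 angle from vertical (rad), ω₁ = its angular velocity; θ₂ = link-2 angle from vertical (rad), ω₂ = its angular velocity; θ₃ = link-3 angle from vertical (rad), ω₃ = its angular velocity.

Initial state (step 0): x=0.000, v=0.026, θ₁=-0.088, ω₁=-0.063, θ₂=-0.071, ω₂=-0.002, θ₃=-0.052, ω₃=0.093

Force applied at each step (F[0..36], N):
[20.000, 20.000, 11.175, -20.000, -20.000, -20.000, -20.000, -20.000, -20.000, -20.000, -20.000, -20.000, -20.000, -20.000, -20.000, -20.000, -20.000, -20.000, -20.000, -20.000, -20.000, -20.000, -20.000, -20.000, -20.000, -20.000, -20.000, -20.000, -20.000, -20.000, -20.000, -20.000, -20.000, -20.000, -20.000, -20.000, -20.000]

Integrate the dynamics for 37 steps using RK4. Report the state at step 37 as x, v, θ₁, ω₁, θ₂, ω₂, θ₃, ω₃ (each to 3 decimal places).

Answer: x=-1.609, v=-3.683, θ₁=2.081, ω₁=6.247, θ₂=1.041, ω₂=5.571, θ₃=0.395, ω₃=3.317

Derivation:
apply F[0]=+20.000 → step 1: x=0.003, v=0.283, θ₁=-0.094, ω₁=-0.575, θ₂=-0.071, ω₂=0.002, θ₃=-0.050, ω₃=0.100
apply F[1]=+20.000 → step 2: x=0.011, v=0.540, θ₁=-0.111, ω₁=-1.095, θ₂=-0.071, ω₂=0.011, θ₃=-0.048, ω₃=0.108
apply F[2]=+11.175 → step 3: x=0.024, v=0.695, θ₁=-0.136, ω₁=-1.437, θ₂=-0.071, ω₂=0.028, θ₃=-0.046, ω₃=0.116
apply F[3]=-20.000 → step 4: x=0.035, v=0.485, θ₁=-0.162, ω₁=-1.134, θ₂=-0.070, ω₂=0.065, θ₃=-0.043, ω₃=0.127
apply F[4]=-20.000 → step 5: x=0.043, v=0.282, θ₁=-0.182, ω₁=-0.862, θ₂=-0.068, ω₂=0.117, θ₃=-0.041, ω₃=0.139
apply F[5]=-20.000 → step 6: x=0.047, v=0.084, θ₁=-0.197, ω₁=-0.614, θ₂=-0.065, ω₂=0.183, θ₃=-0.038, ω₃=0.152
apply F[6]=-20.000 → step 7: x=0.047, v=-0.111, θ₁=-0.207, ω₁=-0.384, θ₂=-0.060, ω₂=0.259, θ₃=-0.035, ω₃=0.165
apply F[7]=-20.000 → step 8: x=0.042, v=-0.304, θ₁=-0.212, ω₁=-0.166, θ₂=-0.054, ω₂=0.343, θ₃=-0.031, ω₃=0.177
apply F[8]=-20.000 → step 9: x=0.034, v=-0.496, θ₁=-0.213, ω₁=0.046, θ₂=-0.047, ω₂=0.436, θ₃=-0.028, ω₃=0.187
apply F[9]=-20.000 → step 10: x=0.023, v=-0.688, θ₁=-0.210, ω₁=0.257, θ₂=-0.037, ω₂=0.533, θ₃=-0.024, ω₃=0.194
apply F[10]=-20.000 → step 11: x=0.007, v=-0.883, θ₁=-0.203, ω₁=0.472, θ₂=-0.025, ω₂=0.635, θ₃=-0.020, ω₃=0.199
apply F[11]=-20.000 → step 12: x=-0.013, v=-1.080, θ₁=-0.191, ω₁=0.697, θ₂=-0.012, ω₂=0.740, θ₃=-0.016, ω₃=0.199
apply F[12]=-20.000 → step 13: x=-0.036, v=-1.281, θ₁=-0.175, ω₁=0.937, θ₂=0.004, ω₂=0.845, θ₃=-0.012, ω₃=0.195
apply F[13]=-20.000 → step 14: x=-0.064, v=-1.488, θ₁=-0.154, ω₁=1.199, θ₂=0.022, ω₂=0.948, θ₃=-0.008, ω₃=0.185
apply F[14]=-20.000 → step 15: x=-0.096, v=-1.701, θ₁=-0.127, ω₁=1.487, θ₂=0.042, ω₂=1.047, θ₃=-0.004, ω₃=0.170
apply F[15]=-20.000 → step 16: x=-0.132, v=-1.922, θ₁=-0.094, ω₁=1.808, θ₂=0.064, ω₂=1.138, θ₃=-0.001, ω₃=0.151
apply F[16]=-20.000 → step 17: x=-0.173, v=-2.151, θ₁=-0.054, ω₁=2.168, θ₂=0.088, ω₂=1.216, θ₃=0.002, ω₃=0.127
apply F[17]=-20.000 → step 18: x=-0.218, v=-2.387, θ₁=-0.007, ω₁=2.570, θ₂=0.113, ω₂=1.278, θ₃=0.004, ω₃=0.103
apply F[18]=-20.000 → step 19: x=-0.268, v=-2.630, θ₁=0.049, ω₁=3.012, θ₂=0.139, ω₂=1.318, θ₃=0.006, ω₃=0.082
apply F[19]=-20.000 → step 20: x=-0.323, v=-2.875, θ₁=0.114, ω₁=3.489, θ₂=0.165, ω₂=1.335, θ₃=0.007, ω₃=0.071
apply F[20]=-20.000 → step 21: x=-0.383, v=-3.115, θ₁=0.188, ω₁=3.983, θ₂=0.192, ω₂=1.331, θ₃=0.009, ω₃=0.078
apply F[21]=-20.000 → step 22: x=-0.448, v=-3.340, θ₁=0.273, ω₁=4.469, θ₂=0.218, ω₂=1.316, θ₃=0.010, ω₃=0.110
apply F[22]=-20.000 → step 23: x=-0.517, v=-3.541, θ₁=0.367, ω₁=4.917, θ₂=0.245, ω₂=1.308, θ₃=0.013, ω₃=0.171
apply F[23]=-20.000 → step 24: x=-0.589, v=-3.710, θ₁=0.469, ω₁=5.302, θ₂=0.271, ω₂=1.326, θ₃=0.018, ω₃=0.264
apply F[24]=-20.000 → step 25: x=-0.665, v=-3.842, θ₁=0.579, ω₁=5.611, θ₂=0.298, ω₂=1.390, θ₃=0.024, ω₃=0.383
apply F[25]=-20.000 → step 26: x=-0.743, v=-3.937, θ₁=0.693, ω₁=5.848, θ₂=0.327, ω₂=1.508, θ₃=0.033, ω₃=0.524
apply F[26]=-20.000 → step 27: x=-0.822, v=-4.001, θ₁=0.812, ω₁=6.024, θ₂=0.359, ω₂=1.686, θ₃=0.045, ω₃=0.679
apply F[27]=-20.000 → step 28: x=-0.903, v=-4.038, θ₁=0.934, ω₁=6.155, θ₂=0.395, ω₂=1.919, θ₃=0.060, ω₃=0.845
apply F[28]=-20.000 → step 29: x=-0.984, v=-4.051, θ₁=1.058, ω₁=6.254, θ₂=0.436, ω₂=2.203, θ₃=0.079, ω₃=1.021
apply F[29]=-20.000 → step 30: x=-1.065, v=-4.045, θ₁=1.184, ω₁=6.331, θ₂=0.483, ω₂=2.531, θ₃=0.101, ω₃=1.209
apply F[30]=-20.000 → step 31: x=-1.145, v=-4.021, θ₁=1.311, ω₁=6.391, θ₂=0.537, ω₂=2.898, θ₃=0.127, ω₃=1.411
apply F[31]=-20.000 → step 32: x=-1.225, v=-3.984, θ₁=1.439, ω₁=6.435, θ₂=0.599, ω₂=3.298, θ₃=0.158, ω₃=1.633
apply F[32]=-20.000 → step 33: x=-1.305, v=-3.935, θ₁=1.568, ω₁=6.462, θ₂=0.669, ω₂=3.726, θ₃=0.193, ω₃=1.882
apply F[33]=-20.000 → step 34: x=-1.383, v=-3.876, θ₁=1.698, ω₁=6.466, θ₂=0.748, ω₂=4.176, θ₃=0.233, ω₃=2.165
apply F[34]=-20.000 → step 35: x=-1.460, v=-3.812, θ₁=1.827, ω₁=6.440, θ₂=0.836, ω₂=4.640, θ₃=0.280, ω₃=2.491
apply F[35]=-20.000 → step 36: x=-1.535, v=-3.746, θ₁=1.955, ω₁=6.372, θ₂=0.934, ω₂=5.109, θ₃=0.333, ω₃=2.872
apply F[36]=-20.000 → step 37: x=-1.609, v=-3.683, θ₁=2.081, ω₁=6.247, θ₂=1.041, ω₂=5.571, θ₃=0.395, ω₃=3.317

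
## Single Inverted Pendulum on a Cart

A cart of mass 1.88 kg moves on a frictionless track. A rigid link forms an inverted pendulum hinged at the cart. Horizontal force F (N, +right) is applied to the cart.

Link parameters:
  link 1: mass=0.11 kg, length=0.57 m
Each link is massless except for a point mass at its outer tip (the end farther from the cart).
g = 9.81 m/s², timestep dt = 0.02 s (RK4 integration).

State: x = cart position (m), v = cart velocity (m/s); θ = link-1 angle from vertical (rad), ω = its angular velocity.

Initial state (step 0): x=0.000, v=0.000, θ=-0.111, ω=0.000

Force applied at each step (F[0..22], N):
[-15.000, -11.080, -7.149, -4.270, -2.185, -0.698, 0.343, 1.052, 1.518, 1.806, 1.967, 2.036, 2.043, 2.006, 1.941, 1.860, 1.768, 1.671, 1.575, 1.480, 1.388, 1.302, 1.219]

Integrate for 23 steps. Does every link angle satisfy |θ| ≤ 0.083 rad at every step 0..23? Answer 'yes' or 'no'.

Answer: no

Derivation:
apply F[0]=-15.000 → step 1: x=-0.002, v=-0.158, θ=-0.109, ω=0.238
apply F[1]=-11.080 → step 2: x=-0.006, v=-0.275, θ=-0.102, ω=0.405
apply F[2]=-7.149 → step 3: x=-0.012, v=-0.350, θ=-0.093, ω=0.502
apply F[3]=-4.270 → step 4: x=-0.020, v=-0.394, θ=-0.083, ω=0.550
apply F[4]=-2.185 → step 5: x=-0.028, v=-0.417, θ=-0.071, ω=0.562
apply F[5]=-0.698 → step 6: x=-0.036, v=-0.423, θ=-0.060, ω=0.551
apply F[6]=+0.343 → step 7: x=-0.045, v=-0.419, θ=-0.050, ω=0.525
apply F[7]=+1.052 → step 8: x=-0.053, v=-0.407, θ=-0.039, ω=0.489
apply F[8]=+1.518 → step 9: x=-0.061, v=-0.391, θ=-0.030, ω=0.448
apply F[9]=+1.806 → step 10: x=-0.068, v=-0.371, θ=-0.022, ω=0.405
apply F[10]=+1.967 → step 11: x=-0.076, v=-0.350, θ=-0.014, ω=0.362
apply F[11]=+2.036 → step 12: x=-0.082, v=-0.328, θ=-0.007, ω=0.320
apply F[12]=+2.043 → step 13: x=-0.089, v=-0.306, θ=-0.001, ω=0.281
apply F[13]=+2.006 → step 14: x=-0.095, v=-0.285, θ=0.004, ω=0.244
apply F[14]=+1.941 → step 15: x=-0.100, v=-0.265, θ=0.009, ω=0.210
apply F[15]=+1.860 → step 16: x=-0.105, v=-0.245, θ=0.013, ω=0.179
apply F[16]=+1.768 → step 17: x=-0.110, v=-0.226, θ=0.016, ω=0.151
apply F[17]=+1.671 → step 18: x=-0.114, v=-0.209, θ=0.019, ω=0.126
apply F[18]=+1.575 → step 19: x=-0.118, v=-0.192, θ=0.021, ω=0.104
apply F[19]=+1.480 → step 20: x=-0.122, v=-0.177, θ=0.023, ω=0.085
apply F[20]=+1.388 → step 21: x=-0.125, v=-0.162, θ=0.024, ω=0.067
apply F[21]=+1.302 → step 22: x=-0.128, v=-0.149, θ=0.026, ω=0.052
apply F[22]=+1.219 → step 23: x=-0.131, v=-0.136, θ=0.026, ω=0.039
Max |angle| over trajectory = 0.111 rad; bound = 0.083 → exceeded.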